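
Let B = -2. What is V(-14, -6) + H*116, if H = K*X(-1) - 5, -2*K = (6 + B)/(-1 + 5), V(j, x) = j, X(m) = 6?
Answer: -942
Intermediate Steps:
K = -½ (K = -(6 - 2)/(2*(-1 + 5)) = -2/4 = -½*1 = -½ ≈ -0.50000)
H = -8 (H = -½*6 - 5 = -3 - 5 = -8)
V(-14, -6) + H*116 = -14 - 8*116 = -14 - 928 = -942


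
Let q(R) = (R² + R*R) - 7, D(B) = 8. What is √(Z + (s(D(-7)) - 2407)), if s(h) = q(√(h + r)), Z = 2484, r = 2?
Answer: 3*√10 ≈ 9.4868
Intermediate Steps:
q(R) = -7 + 2*R² (q(R) = (R² + R²) - 7 = 2*R² - 7 = -7 + 2*R²)
s(h) = -3 + 2*h (s(h) = -7 + 2*(√(h + 2))² = -7 + 2*(√(2 + h))² = -7 + 2*(2 + h) = -7 + (4 + 2*h) = -3 + 2*h)
√(Z + (s(D(-7)) - 2407)) = √(2484 + ((-3 + 2*8) - 2407)) = √(2484 + ((-3 + 16) - 2407)) = √(2484 + (13 - 2407)) = √(2484 - 2394) = √90 = 3*√10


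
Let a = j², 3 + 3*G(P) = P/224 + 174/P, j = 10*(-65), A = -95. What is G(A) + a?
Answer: 26972288159/63840 ≈ 4.2250e+5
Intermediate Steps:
j = -650
G(P) = -1 + 58/P + P/672 (G(P) = -1 + (P/224 + 174/P)/3 = -1 + (174/P + P/224)/3 = -1 + (58/P + P/672) = -1 + 58/P + P/672)
a = 422500 (a = (-650)² = 422500)
G(A) + a = (-1 + 58/(-95) + (1/672)*(-95)) + 422500 = (-1 + 58*(-1/95) - 95/672) + 422500 = (-1 - 58/95 - 95/672) + 422500 = -111841/63840 + 422500 = 26972288159/63840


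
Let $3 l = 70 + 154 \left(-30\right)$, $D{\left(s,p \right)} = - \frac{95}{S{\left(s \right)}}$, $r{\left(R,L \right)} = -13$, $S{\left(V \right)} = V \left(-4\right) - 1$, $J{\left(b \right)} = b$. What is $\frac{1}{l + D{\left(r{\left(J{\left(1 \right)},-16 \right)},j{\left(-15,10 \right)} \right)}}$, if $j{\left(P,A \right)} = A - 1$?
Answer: $- \frac{17}{25815} \approx -0.00065853$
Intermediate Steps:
$j{\left(P,A \right)} = -1 + A$ ($j{\left(P,A \right)} = A - 1 = -1 + A$)
$S{\left(V \right)} = -1 - 4 V$ ($S{\left(V \right)} = - 4 V - 1 = -1 - 4 V$)
$D{\left(s,p \right)} = - \frac{95}{-1 - 4 s}$
$l = - \frac{4550}{3}$ ($l = \frac{70 + 154 \left(-30\right)}{3} = \frac{70 - 4620}{3} = \frac{1}{3} \left(-4550\right) = - \frac{4550}{3} \approx -1516.7$)
$\frac{1}{l + D{\left(r{\left(J{\left(1 \right)},-16 \right)},j{\left(-15,10 \right)} \right)}} = \frac{1}{- \frac{4550}{3} + \frac{95}{1 + 4 \left(-13\right)}} = \frac{1}{- \frac{4550}{3} + \frac{95}{1 - 52}} = \frac{1}{- \frac{4550}{3} + \frac{95}{-51}} = \frac{1}{- \frac{4550}{3} + 95 \left(- \frac{1}{51}\right)} = \frac{1}{- \frac{4550}{3} - \frac{95}{51}} = \frac{1}{- \frac{25815}{17}} = - \frac{17}{25815}$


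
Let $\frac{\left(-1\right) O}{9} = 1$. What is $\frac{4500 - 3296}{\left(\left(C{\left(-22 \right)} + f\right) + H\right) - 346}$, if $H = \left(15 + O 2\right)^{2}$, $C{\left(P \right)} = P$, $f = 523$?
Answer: $\frac{301}{41} \approx 7.3415$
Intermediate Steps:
$O = -9$ ($O = \left(-9\right) 1 = -9$)
$H = 9$ ($H = \left(15 - 18\right)^{2} = \left(-3\right)^{2} = 9$)
$\frac{4500 - 3296}{\left(\left(C{\left(-22 \right)} + f\right) + H\right) - 346} = \frac{4500 - 3296}{\left(\left(-22 + 523\right) + 9\right) - 346} = \frac{1204}{\left(501 + 9\right) - 346} = \frac{1204}{510 - 346} = \frac{1204}{164} = 1204 \cdot \frac{1}{164} = \frac{301}{41}$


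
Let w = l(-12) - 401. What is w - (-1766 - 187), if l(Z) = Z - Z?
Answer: 1552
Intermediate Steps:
l(Z) = 0
w = -401 (w = 0 - 401 = -401)
w - (-1766 - 187) = -401 - (-1766 - 187) = -401 - 1*(-1953) = -401 + 1953 = 1552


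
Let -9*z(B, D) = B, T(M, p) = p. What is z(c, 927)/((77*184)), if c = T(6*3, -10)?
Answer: 5/63756 ≈ 7.8424e-5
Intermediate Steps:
c = -10
z(B, D) = -B/9
z(c, 927)/((77*184)) = (-1/9*(-10))/((77*184)) = (10/9)/14168 = (10/9)*(1/14168) = 5/63756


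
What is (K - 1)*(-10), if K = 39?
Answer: -380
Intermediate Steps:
(K - 1)*(-10) = (39 - 1)*(-10) = 38*(-10) = -380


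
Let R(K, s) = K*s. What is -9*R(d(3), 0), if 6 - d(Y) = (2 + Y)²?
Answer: 0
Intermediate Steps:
d(Y) = 6 - (2 + Y)²
-9*R(d(3), 0) = -9*(6 - (2 + 3)²)*0 = -9*(6 - 1*5²)*0 = -9*(6 - 1*25)*0 = -9*(6 - 25)*0 = -(-171)*0 = -9*0 = 0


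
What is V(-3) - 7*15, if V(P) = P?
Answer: -108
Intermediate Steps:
V(-3) - 7*15 = -3 - 7*15 = -3 - 105 = -108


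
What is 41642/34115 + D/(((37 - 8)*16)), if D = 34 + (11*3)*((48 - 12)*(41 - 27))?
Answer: 293941239/7914680 ≈ 37.139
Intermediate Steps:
D = 16666 (D = 34 + 33*(36*14) = 34 + 33*504 = 34 + 16632 = 16666)
41642/34115 + D/(((37 - 8)*16)) = 41642/34115 + 16666/(((37 - 8)*16)) = 41642*(1/34115) + 16666/((29*16)) = 41642/34115 + 16666/464 = 41642/34115 + 16666*(1/464) = 41642/34115 + 8333/232 = 293941239/7914680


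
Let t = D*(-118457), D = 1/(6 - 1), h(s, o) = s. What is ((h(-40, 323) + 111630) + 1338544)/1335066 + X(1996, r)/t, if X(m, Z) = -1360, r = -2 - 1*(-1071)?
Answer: 30142828673/26357985527 ≈ 1.1436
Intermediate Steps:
D = 1/5 ≈ 0.20000
r = 1069 (r = -2 + 1071 = 1069)
t = -118457/5 (t = (1/5)*(-118457) = -118457/5 ≈ -23691.)
((h(-40, 323) + 111630) + 1338544)/1335066 + X(1996, r)/t = ((-40 + 111630) + 1338544)/1335066 - 1360/(-118457/5) = (111590 + 1338544)*(1/1335066) - 1360*(-5/118457) = 1450134*(1/1335066) + 6800/118457 = 241689/222511 + 6800/118457 = 30142828673/26357985527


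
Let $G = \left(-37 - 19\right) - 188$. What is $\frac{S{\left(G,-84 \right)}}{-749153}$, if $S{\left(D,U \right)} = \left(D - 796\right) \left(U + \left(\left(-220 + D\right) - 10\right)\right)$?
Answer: $- \frac{580320}{749153} \approx -0.77463$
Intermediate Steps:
$G = -244$ ($G = -56 - 188 = -244$)
$S{\left(D,U \right)} = \left(-796 + D\right) \left(-230 + D + U\right)$ ($S{\left(D,U \right)} = \left(-796 + D\right) \left(U + \left(-230 + D\right)\right) = \left(-796 + D\right) \left(-230 + D + U\right)$)
$\frac{S{\left(G,-84 \right)}}{-749153} = \frac{183080 + \left(-244\right)^{2} - -250344 - -66864 - -20496}{-749153} = \left(183080 + 59536 + 250344 + 66864 + 20496\right) \left(- \frac{1}{749153}\right) = 580320 \left(- \frac{1}{749153}\right) = - \frac{580320}{749153}$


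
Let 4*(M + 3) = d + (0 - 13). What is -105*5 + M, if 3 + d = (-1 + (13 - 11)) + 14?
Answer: -2113/4 ≈ -528.25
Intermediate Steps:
d = 12 (d = -3 + ((-1 + (13 - 11)) + 14) = -3 + ((-1 + 2) + 14) = -3 + (1 + 14) = -3 + 15 = 12)
M = -13/4 (M = -3 + (12 + (0 - 13))/4 = -3 + (12 - 13)/4 = -3 + (¼)*(-1) = -3 - ¼ = -13/4 ≈ -3.2500)
-105*5 + M = -105*5 - 13/4 = -525 - 13/4 = -2113/4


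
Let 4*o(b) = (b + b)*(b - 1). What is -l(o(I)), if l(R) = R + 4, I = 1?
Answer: -4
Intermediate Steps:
o(b) = b*(-1 + b)/2 (o(b) = ((b + b)*(b - 1))/4 = ((2*b)*(-1 + b))/4 = (2*b*(-1 + b))/4 = b*(-1 + b)/2)
l(R) = 4 + R
-l(o(I)) = -(4 + (1/2)*1*(-1 + 1)) = -(4 + (1/2)*1*0) = -(4 + 0) = -1*4 = -4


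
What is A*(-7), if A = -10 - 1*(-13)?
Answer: -21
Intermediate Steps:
A = 3 (A = -10 + 13 = 3)
A*(-7) = 3*(-7) = -21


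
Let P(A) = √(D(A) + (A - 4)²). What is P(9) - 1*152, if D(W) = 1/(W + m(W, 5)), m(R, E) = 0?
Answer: -152 + √226/3 ≈ -146.99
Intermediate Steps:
D(W) = 1/W (D(W) = 1/(W + 0) = 1/W)
P(A) = √(1/A + (-4 + A)²) (P(A) = √(1/A + (A - 4)²) = √(1/A + (-4 + A)²))
P(9) - 1*152 = √(1/9 + (-4 + 9)²) - 1*152 = √(⅑ + 5²) - 152 = √(⅑ + 25) - 152 = √(226/9) - 152 = √226/3 - 152 = -152 + √226/3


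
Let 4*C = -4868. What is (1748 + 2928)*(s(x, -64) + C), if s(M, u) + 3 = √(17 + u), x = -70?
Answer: -5704720 + 4676*I*√47 ≈ -5.7047e+6 + 32057.0*I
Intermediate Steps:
C = -1217 (C = (¼)*(-4868) = -1217)
s(M, u) = -3 + √(17 + u)
(1748 + 2928)*(s(x, -64) + C) = (1748 + 2928)*((-3 + √(17 - 64)) - 1217) = 4676*((-3 + √(-47)) - 1217) = 4676*((-3 + I*√47) - 1217) = 4676*(-1220 + I*√47) = -5704720 + 4676*I*√47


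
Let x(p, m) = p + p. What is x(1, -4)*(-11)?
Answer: -22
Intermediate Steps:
x(p, m) = 2*p
x(1, -4)*(-11) = (2*1)*(-11) = 2*(-11) = -22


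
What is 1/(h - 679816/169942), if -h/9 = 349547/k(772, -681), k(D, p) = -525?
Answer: 14869925/89044590511 ≈ 0.00016699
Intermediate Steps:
h = 1048641/175 (h = -3145923/(-525) = -3145923*(-1)/525 = -9*(-349547/525) = 1048641/175 ≈ 5992.2)
1/(h - 679816/169942) = 1/(1048641/175 - 679816/169942) = 1/(1048641/175 - 679816*1/169942) = 1/(1048641/175 - 339908/84971) = 1/(89044590511/14869925) = 14869925/89044590511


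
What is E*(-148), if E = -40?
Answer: 5920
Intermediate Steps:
E*(-148) = -40*(-148) = 5920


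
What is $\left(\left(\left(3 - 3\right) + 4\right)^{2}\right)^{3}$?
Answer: $4096$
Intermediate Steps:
$\left(\left(\left(3 - 3\right) + 4\right)^{2}\right)^{3} = \left(\left(0 + 4\right)^{2}\right)^{3} = \left(4^{2}\right)^{3} = 16^{3} = 4096$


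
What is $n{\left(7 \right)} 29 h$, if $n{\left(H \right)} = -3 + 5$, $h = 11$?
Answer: $638$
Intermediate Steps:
$n{\left(H \right)} = 2$
$n{\left(7 \right)} 29 h = 2 \cdot 29 \cdot 11 = 58 \cdot 11 = 638$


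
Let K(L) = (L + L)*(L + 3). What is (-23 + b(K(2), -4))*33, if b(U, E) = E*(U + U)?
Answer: -6039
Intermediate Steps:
K(L) = 2*L*(3 + L) (K(L) = (2*L)*(3 + L) = 2*L*(3 + L))
b(U, E) = 2*E*U (b(U, E) = E*(2*U) = 2*E*U)
(-23 + b(K(2), -4))*33 = (-23 + 2*(-4)*(2*2*(3 + 2)))*33 = (-23 + 2*(-4)*(2*2*5))*33 = (-23 + 2*(-4)*20)*33 = (-23 - 160)*33 = -183*33 = -6039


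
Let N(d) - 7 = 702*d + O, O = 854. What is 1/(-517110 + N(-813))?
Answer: -1/1086975 ≈ -9.1998e-7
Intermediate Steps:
N(d) = 861 + 702*d (N(d) = 7 + (702*d + 854) = 7 + (854 + 702*d) = 861 + 702*d)
1/(-517110 + N(-813)) = 1/(-517110 + (861 + 702*(-813))) = 1/(-517110 + (861 - 570726)) = 1/(-517110 - 569865) = 1/(-1086975) = -1/1086975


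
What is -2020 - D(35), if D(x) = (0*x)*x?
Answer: -2020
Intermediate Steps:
D(x) = 0 (D(x) = 0*x = 0)
-2020 - D(35) = -2020 - 1*0 = -2020 + 0 = -2020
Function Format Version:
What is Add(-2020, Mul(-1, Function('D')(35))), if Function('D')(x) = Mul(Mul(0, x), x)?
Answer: -2020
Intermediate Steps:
Function('D')(x) = 0 (Function('D')(x) = Mul(0, x) = 0)
Add(-2020, Mul(-1, Function('D')(35))) = Add(-2020, Mul(-1, 0)) = Add(-2020, 0) = -2020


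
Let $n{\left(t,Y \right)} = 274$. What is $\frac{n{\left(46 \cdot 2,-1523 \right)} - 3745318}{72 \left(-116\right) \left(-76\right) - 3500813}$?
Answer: $\frac{3745044}{2866061} \approx 1.3067$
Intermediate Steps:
$\frac{n{\left(46 \cdot 2,-1523 \right)} - 3745318}{72 \left(-116\right) \left(-76\right) - 3500813} = \frac{274 - 3745318}{72 \left(-116\right) \left(-76\right) - 3500813} = - \frac{3745044}{\left(-8352\right) \left(-76\right) - 3500813} = - \frac{3745044}{634752 - 3500813} = - \frac{3745044}{-2866061} = \left(-3745044\right) \left(- \frac{1}{2866061}\right) = \frac{3745044}{2866061}$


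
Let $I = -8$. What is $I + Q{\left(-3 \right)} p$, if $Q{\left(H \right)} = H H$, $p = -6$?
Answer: $-62$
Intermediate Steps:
$Q{\left(H \right)} = H^{2}$
$I + Q{\left(-3 \right)} p = -8 + \left(-3\right)^{2} \left(-6\right) = -8 + 9 \left(-6\right) = -8 - 54 = -62$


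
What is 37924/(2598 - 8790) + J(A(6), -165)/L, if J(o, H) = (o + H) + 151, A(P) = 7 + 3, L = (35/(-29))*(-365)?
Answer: -121299343/19775700 ≈ -6.1338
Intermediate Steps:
L = 12775/29 (L = (35*(-1/29))*(-365) = -35/29*(-365) = 12775/29 ≈ 440.52)
A(P) = 10
J(o, H) = 151 + H + o (J(o, H) = (H + o) + 151 = 151 + H + o)
37924/(2598 - 8790) + J(A(6), -165)/L = 37924/(2598 - 8790) + (151 - 165 + 10)/(12775/29) = 37924/(-6192) - 4*29/12775 = 37924*(-1/6192) - 116/12775 = -9481/1548 - 116/12775 = -121299343/19775700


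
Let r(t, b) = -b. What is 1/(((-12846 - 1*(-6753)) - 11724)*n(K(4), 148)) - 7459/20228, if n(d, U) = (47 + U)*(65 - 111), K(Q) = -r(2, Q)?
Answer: -45849465257/124338785220 ≈ -0.36875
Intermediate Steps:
K(Q) = Q (K(Q) = -(-1)*Q = Q)
n(d, U) = -2162 - 46*U (n(d, U) = (47 + U)*(-46) = -2162 - 46*U)
1/(((-12846 - 1*(-6753)) - 11724)*n(K(4), 148)) - 7459/20228 = 1/(((-12846 - 1*(-6753)) - 11724)*(-2162 - 46*148)) - 7459/20228 = 1/(((-12846 + 6753) - 11724)*(-2162 - 6808)) - 7459*1/20228 = 1/(-6093 - 11724*(-8970)) - 7459/20228 = -1/8970/(-17817) - 7459/20228 = -1/17817*(-1/8970) - 7459/20228 = 1/159818490 - 7459/20228 = -45849465257/124338785220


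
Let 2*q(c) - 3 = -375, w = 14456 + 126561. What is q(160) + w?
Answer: 140831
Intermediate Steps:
w = 141017
q(c) = -186 (q(c) = 3/2 + (½)*(-375) = 3/2 - 375/2 = -186)
q(160) + w = -186 + 141017 = 140831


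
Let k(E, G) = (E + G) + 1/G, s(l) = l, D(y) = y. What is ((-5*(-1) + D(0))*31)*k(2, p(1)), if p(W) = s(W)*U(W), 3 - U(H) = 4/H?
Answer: 0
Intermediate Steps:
U(H) = 3 - 4/H
p(W) = W*(3 - 4/W)
k(E, G) = E + G + 1/G
((-5*(-1) + D(0))*31)*k(2, p(1)) = ((-5*(-1) + 0)*31)*(2 + (-4 + 3*1) + 1/(-4 + 3*1)) = ((5 + 0)*31)*(2 + (-4 + 3) + 1/(-4 + 3)) = (5*31)*(2 - 1 + 1/(-1)) = 155*(2 - 1 - 1) = 155*0 = 0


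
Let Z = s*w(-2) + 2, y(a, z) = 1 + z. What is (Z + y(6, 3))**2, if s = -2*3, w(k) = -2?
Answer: 324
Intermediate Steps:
s = -6
Z = 14 (Z = -6*(-2) + 2 = 12 + 2 = 14)
(Z + y(6, 3))**2 = (14 + (1 + 3))**2 = (14 + 4)**2 = 18**2 = 324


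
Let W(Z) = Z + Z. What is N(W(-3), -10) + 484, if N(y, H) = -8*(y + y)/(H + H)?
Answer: 2396/5 ≈ 479.20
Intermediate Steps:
W(Z) = 2*Z
N(y, H) = -8*y/H
N(W(-3), -10) + 484 = -8*2*(-3)/(-10) + 484 = -8*(-6)*(-1/10) + 484 = -24/5 + 484 = 2396/5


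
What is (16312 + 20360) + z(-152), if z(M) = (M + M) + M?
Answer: 36216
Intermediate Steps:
z(M) = 3*M (z(M) = 2*M + M = 3*M)
(16312 + 20360) + z(-152) = (16312 + 20360) + 3*(-152) = 36672 - 456 = 36216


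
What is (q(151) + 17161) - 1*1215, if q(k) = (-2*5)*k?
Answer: 14436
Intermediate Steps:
q(k) = -10*k
(q(151) + 17161) - 1*1215 = (-10*151 + 17161) - 1*1215 = (-1510 + 17161) - 1215 = 15651 - 1215 = 14436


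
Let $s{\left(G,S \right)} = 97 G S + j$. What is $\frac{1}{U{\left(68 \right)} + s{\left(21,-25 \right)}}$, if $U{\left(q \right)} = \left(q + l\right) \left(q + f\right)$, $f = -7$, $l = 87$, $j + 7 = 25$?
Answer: $- \frac{1}{41452} \approx -2.4124 \cdot 10^{-5}$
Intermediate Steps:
$j = 18$ ($j = -7 + 25 = 18$)
$s{\left(G,S \right)} = 18 + 97 G S$ ($s{\left(G,S \right)} = 97 G S + 18 = 18 + 97 G S$)
$U{\left(q \right)} = \left(-7 + q\right) \left(87 + q\right)$ ($U{\left(q \right)} = \left(q + 87\right) \left(q - 7\right) = \left(87 + q\right) \left(-7 + q\right) = \left(-7 + q\right) \left(87 + q\right)$)
$\frac{1}{U{\left(68 \right)} + s{\left(21,-25 \right)}} = \frac{1}{\left(-609 + 68^{2} + 80 \cdot 68\right) + \left(18 + 97 \cdot 21 \left(-25\right)\right)} = \frac{1}{\left(-609 + 4624 + 5440\right) + \left(18 - 50925\right)} = \frac{1}{9455 - 50907} = \frac{1}{-41452} = - \frac{1}{41452}$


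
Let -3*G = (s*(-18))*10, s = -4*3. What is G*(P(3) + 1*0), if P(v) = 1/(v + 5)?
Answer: -90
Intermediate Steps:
s = -12
P(v) = 1/(5 + v)
G = -720 (G = -(-12*(-18))*10/3 = -72*10 = -⅓*2160 = -720)
G*(P(3) + 1*0) = -720*(1/(5 + 3) + 1*0) = -720*(1/8 + 0) = -720*(⅛ + 0) = -720*⅛ = -90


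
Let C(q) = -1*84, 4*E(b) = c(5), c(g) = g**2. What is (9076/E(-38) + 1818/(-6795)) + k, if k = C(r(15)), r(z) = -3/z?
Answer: 5163794/3775 ≈ 1367.9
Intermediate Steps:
E(b) = 25/4 (E(b) = (1/4)*5**2 = (1/4)*25 = 25/4)
C(q) = -84
k = -84
(9076/E(-38) + 1818/(-6795)) + k = (9076/(25/4) + 1818/(-6795)) - 84 = (9076*(4/25) + 1818*(-1/6795)) - 84 = (36304/25 - 202/755) - 84 = 5480894/3775 - 84 = 5163794/3775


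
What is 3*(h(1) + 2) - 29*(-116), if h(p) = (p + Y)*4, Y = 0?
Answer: 3382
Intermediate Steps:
h(p) = 4*p (h(p) = (p + 0)*4 = p*4 = 4*p)
3*(h(1) + 2) - 29*(-116) = 3*(4*1 + 2) - 29*(-116) = 3*(4 + 2) + 3364 = 3*6 + 3364 = 18 + 3364 = 3382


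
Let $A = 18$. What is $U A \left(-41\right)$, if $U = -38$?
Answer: $28044$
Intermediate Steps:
$U A \left(-41\right) = \left(-38\right) 18 \left(-41\right) = \left(-684\right) \left(-41\right) = 28044$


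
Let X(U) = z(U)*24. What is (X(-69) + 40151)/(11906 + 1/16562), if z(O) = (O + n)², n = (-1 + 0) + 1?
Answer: 2557421230/197187173 ≈ 12.970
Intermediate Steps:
n = 0 (n = -1 + 1 = 0)
z(O) = O² (z(O) = (O + 0)² = O²)
X(U) = 24*U² (X(U) = U²*24 = 24*U²)
(X(-69) + 40151)/(11906 + 1/16562) = (24*(-69)² + 40151)/(11906 + 1/16562) = (24*4761 + 40151)/(11906 + 1/16562) = (114264 + 40151)/(197187173/16562) = 154415*(16562/197187173) = 2557421230/197187173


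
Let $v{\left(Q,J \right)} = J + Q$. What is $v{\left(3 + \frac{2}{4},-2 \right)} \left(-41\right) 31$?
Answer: $- \frac{3813}{2} \approx -1906.5$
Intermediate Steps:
$v{\left(3 + \frac{2}{4},-2 \right)} \left(-41\right) 31 = \left(-2 + \left(3 + \frac{2}{4}\right)\right) \left(-41\right) 31 = \left(-2 + \left(3 + 2 \cdot \frac{1}{4}\right)\right) \left(-41\right) 31 = \left(-2 + \left(3 + \frac{1}{2}\right)\right) \left(-41\right) 31 = \left(-2 + \frac{7}{2}\right) \left(-41\right) 31 = \frac{3}{2} \left(-41\right) 31 = \left(- \frac{123}{2}\right) 31 = - \frac{3813}{2}$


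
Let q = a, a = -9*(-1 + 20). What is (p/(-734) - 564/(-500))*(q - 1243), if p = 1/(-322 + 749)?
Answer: -4463373113/2798375 ≈ -1595.0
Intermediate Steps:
p = 1/427 ≈ 0.0023419
a = -171 (a = -9*19 = -171)
q = -171
(p/(-734) - 564/(-500))*(q - 1243) = ((1/427)/(-734) - 564/(-500))*(-171 - 1243) = ((1/427)*(-1/734) - 564*(-1/500))*(-1414) = (-1/313418 + 141/125)*(-1414) = (44191813/39177250)*(-1414) = -4463373113/2798375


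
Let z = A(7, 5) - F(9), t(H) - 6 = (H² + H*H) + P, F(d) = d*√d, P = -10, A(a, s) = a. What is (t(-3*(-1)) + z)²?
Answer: 36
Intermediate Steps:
F(d) = d^(3/2)
t(H) = -4 + 2*H² (t(H) = 6 + ((H² + H*H) - 10) = 6 + ((H² + H²) - 10) = 6 + (2*H² - 10) = 6 + (-10 + 2*H²) = -4 + 2*H²)
z = -20 (z = 7 - 9^(3/2) = 7 - 1*27 = 7 - 27 = -20)
(t(-3*(-1)) + z)² = ((-4 + 2*(-3*(-1))²) - 20)² = ((-4 + 2*3²) - 20)² = ((-4 + 2*9) - 20)² = ((-4 + 18) - 20)² = (14 - 20)² = (-6)² = 36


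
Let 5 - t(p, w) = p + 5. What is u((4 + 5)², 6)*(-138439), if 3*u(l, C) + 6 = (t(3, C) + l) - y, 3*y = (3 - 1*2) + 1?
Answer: -29625946/9 ≈ -3.2918e+6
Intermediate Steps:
t(p, w) = -p (t(p, w) = 5 - (p + 5) = 5 - (5 + p) = 5 + (-5 - p) = -p)
y = ⅔ (y = ((3 - 1*2) + 1)/3 = ((3 - 2) + 1)/3 = (1 + 1)/3 = (⅓)*2 = ⅔ ≈ 0.66667)
u(l, C) = -29/9 + l/3 (u(l, C) = -2 + ((-1*3 + l) - 1*⅔)/3 = -2 + ((-3 + l) - ⅔)/3 = -2 + (-11/3 + l)/3 = -2 + (-11/9 + l/3) = -29/9 + l/3)
u((4 + 5)², 6)*(-138439) = (-29/9 + (4 + 5)²/3)*(-138439) = (-29/9 + (⅓)*9²)*(-138439) = (-29/9 + (⅓)*81)*(-138439) = (-29/9 + 27)*(-138439) = (214/9)*(-138439) = -29625946/9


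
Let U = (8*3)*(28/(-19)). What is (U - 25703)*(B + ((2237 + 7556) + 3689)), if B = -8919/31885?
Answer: -210216280413879/605815 ≈ -3.4700e+8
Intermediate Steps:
U = -672/19 (U = 24*(28*(-1/19)) = 24*(-28/19) = -672/19 ≈ -35.368)
B = -8919/31885 (B = -8919*1/31885 = -8919/31885 ≈ -0.27972)
(U - 25703)*(B + ((2237 + 7556) + 3689)) = (-672/19 - 25703)*(-8919/31885 + ((2237 + 7556) + 3689)) = -489029*(-8919/31885 + (9793 + 3689))/19 = -489029*(-8919/31885 + 13482)/19 = -489029/19*429864651/31885 = -210216280413879/605815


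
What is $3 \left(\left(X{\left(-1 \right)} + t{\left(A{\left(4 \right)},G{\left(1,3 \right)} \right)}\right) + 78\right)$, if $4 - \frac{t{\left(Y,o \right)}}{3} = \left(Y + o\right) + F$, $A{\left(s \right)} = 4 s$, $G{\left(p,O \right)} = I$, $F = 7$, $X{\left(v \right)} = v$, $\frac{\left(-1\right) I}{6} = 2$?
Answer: $168$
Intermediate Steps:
$I = -12$ ($I = \left(-6\right) 2 = -12$)
$G{\left(p,O \right)} = -12$
$t{\left(Y,o \right)} = -9 - 3 Y - 3 o$ ($t{\left(Y,o \right)} = 12 - 3 \left(\left(Y + o\right) + 7\right) = 12 - 3 \left(7 + Y + o\right) = 12 - \left(21 + 3 Y + 3 o\right) = -9 - 3 Y - 3 o$)
$3 \left(\left(X{\left(-1 \right)} + t{\left(A{\left(4 \right)},G{\left(1,3 \right)} \right)}\right) + 78\right) = 3 \left(\left(-1 - \left(-27 + 3 \cdot 4 \cdot 4\right)\right) + 78\right) = 3 \left(\left(-1 - 21\right) + 78\right) = 3 \left(-22 + 78\right) = 3 \cdot 56 = 168$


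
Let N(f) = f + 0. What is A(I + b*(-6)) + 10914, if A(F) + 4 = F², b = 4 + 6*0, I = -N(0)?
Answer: 11486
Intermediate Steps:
N(f) = f
I = 0 (I = -1*0 = 0)
b = 4 (b = 4 + 0 = 4)
A(F) = -4 + F²
A(I + b*(-6)) + 10914 = (-4 + (0 + 4*(-6))²) + 10914 = (-4 + (0 - 24)²) + 10914 = (-4 + (-24)²) + 10914 = (-4 + 576) + 10914 = 572 + 10914 = 11486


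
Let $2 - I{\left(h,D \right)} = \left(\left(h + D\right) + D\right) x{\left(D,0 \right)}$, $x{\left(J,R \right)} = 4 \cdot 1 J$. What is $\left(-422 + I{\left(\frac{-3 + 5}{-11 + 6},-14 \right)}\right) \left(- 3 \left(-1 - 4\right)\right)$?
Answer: $-30156$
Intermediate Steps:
$x{\left(J,R \right)} = 4 J$
$I{\left(h,D \right)} = 2 - 4 D \left(h + 2 D\right)$ ($I{\left(h,D \right)} = 2 - \left(\left(h + D\right) + D\right) 4 D = 2 - \left(\left(D + h\right) + D\right) 4 D = 2 - \left(h + 2 D\right) 4 D = 2 - 4 D \left(h + 2 D\right)$)
$\left(-422 + I{\left(\frac{-3 + 5}{-11 + 6},-14 \right)}\right) \left(- 3 \left(-1 - 4\right)\right) = \left(-422 - \left(-2 + 1568 - \frac{56 \left(-3 + 5\right)}{-11 + 6}\right)\right) \left(- 3 \left(-1 - 4\right)\right) = \left(-422 - \left(1566 - \frac{112}{-5}\right)\right) \left(\left(-3\right) \left(-5\right)\right) = \left(-422 - \left(1566 - 112 \left(- \frac{1}{5}\right)\right)\right) 15 = \left(-422 - \left(1566 + \frac{112}{5}\right)\right) 15 = \left(-422 - \frac{7942}{5}\right) 15 = \left(- \frac{10052}{5}\right) 15 = -30156$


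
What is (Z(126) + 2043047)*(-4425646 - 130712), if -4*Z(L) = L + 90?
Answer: -9308607499494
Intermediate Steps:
Z(L) = -45/2 - L/4 (Z(L) = -(L + 90)/4 = -(90 + L)/4 = -45/2 - L/4)
(Z(126) + 2043047)*(-4425646 - 130712) = ((-45/2 - ¼*126) + 2043047)*(-4425646 - 130712) = ((-45/2 - 63/2) + 2043047)*(-4556358) = (-54 + 2043047)*(-4556358) = 2042993*(-4556358) = -9308607499494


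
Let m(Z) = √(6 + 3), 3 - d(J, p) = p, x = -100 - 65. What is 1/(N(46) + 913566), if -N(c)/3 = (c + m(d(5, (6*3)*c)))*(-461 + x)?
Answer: 1/1005588 ≈ 9.9444e-7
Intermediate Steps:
x = -165
d(J, p) = 3 - p
m(Z) = 3 (m(Z) = √9 = 3)
N(c) = 5634 + 1878*c (N(c) = -3*(c + 3)*(-461 - 165) = -3*(3 + c)*(-626) = -3*(-1878 - 626*c) = 5634 + 1878*c)
1/(N(46) + 913566) = 1/((5634 + 1878*46) + 913566) = 1/((5634 + 86388) + 913566) = 1/(92022 + 913566) = 1/1005588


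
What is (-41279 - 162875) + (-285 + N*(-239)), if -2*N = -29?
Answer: -415809/2 ≈ -2.0790e+5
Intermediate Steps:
N = 29/2 (N = -1/2*(-29) = 29/2 ≈ 14.500)
(-41279 - 162875) + (-285 + N*(-239)) = (-41279 - 162875) + (-285 + (29/2)*(-239)) = -204154 + (-285 - 6931/2) = -204154 - 7501/2 = -415809/2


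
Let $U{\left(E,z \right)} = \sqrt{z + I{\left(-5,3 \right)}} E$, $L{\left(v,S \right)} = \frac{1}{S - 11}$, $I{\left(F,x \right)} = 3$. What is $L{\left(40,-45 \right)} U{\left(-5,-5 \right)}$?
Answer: $\frac{5 i \sqrt{2}}{56} \approx 0.12627 i$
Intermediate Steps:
$L{\left(v,S \right)} = \frac{1}{-11 + S}$
$U{\left(E,z \right)} = E \sqrt{3 + z}$ ($U{\left(E,z \right)} = \sqrt{z + 3} E = \sqrt{3 + z} E = E \sqrt{3 + z}$)
$L{\left(40,-45 \right)} U{\left(-5,-5 \right)} = \frac{\left(-5\right) \sqrt{3 - 5}}{-11 - 45} = \frac{\left(-5\right) \sqrt{-2}}{-56} = - \frac{\left(-5\right) i \sqrt{2}}{56} = \frac{5 i \sqrt{2}}{56}$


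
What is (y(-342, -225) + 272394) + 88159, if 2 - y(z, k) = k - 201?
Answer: 360981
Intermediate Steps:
y(z, k) = 203 - k (y(z, k) = 2 - (k - 201) = 2 - (-201 + k) = 2 + (201 - k) = 203 - k)
(y(-342, -225) + 272394) + 88159 = ((203 - 1*(-225)) + 272394) + 88159 = ((203 + 225) + 272394) + 88159 = (428 + 272394) + 88159 = 272822 + 88159 = 360981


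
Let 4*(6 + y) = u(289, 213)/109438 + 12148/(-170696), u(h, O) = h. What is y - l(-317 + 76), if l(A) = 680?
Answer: -3203807855037/4670157212 ≈ -686.02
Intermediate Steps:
y = -28100950877/4670157212 (y = -6 + (289/109438 + 12148/(-170696))/4 = -6 + (289*(1/109438) + 12148*(-1/170696))/4 = -6 + (289/109438 - 3037/42674)/4 = -6 + (¼)*(-80007605/1167539303) = -6 - 80007605/4670157212 = -28100950877/4670157212 ≈ -6.0171)
y - l(-317 + 76) = -28100950877/4670157212 - 1*680 = -28100950877/4670157212 - 680 = -3203807855037/4670157212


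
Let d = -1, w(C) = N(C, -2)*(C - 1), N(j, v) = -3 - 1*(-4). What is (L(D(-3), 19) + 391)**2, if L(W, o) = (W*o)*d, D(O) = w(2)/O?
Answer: 1420864/9 ≈ 1.5787e+5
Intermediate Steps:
N(j, v) = 1 (N(j, v) = -3 + 4 = 1)
w(C) = -1 + C (w(C) = 1*(C - 1) = 1*(-1 + C) = -1 + C)
D(O) = 1/O (D(O) = (-1 + 2)/O = 1/O)
L(W, o) = -W*o (L(W, o) = (W*o)*(-1) = -W*o)
(L(D(-3), 19) + 391)**2 = (-1*19/(-3) + 391)**2 = (-1*(-1/3)*19 + 391)**2 = (19/3 + 391)**2 = (1192/3)**2 = 1420864/9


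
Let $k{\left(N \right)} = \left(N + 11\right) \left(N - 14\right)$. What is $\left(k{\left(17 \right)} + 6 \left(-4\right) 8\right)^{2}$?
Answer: $11664$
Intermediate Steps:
$k{\left(N \right)} = \left(-14 + N\right) \left(11 + N\right)$ ($k{\left(N \right)} = \left(11 + N\right) \left(-14 + N\right) = \left(-14 + N\right) \left(11 + N\right)$)
$\left(k{\left(17 \right)} + 6 \left(-4\right) 8\right)^{2} = \left(\left(-154 + 17^{2} - 51\right) + 6 \left(-4\right) 8\right)^{2} = \left(\left(-154 + 289 - 51\right) - 192\right)^{2} = \left(84 - 192\right)^{2} = \left(-108\right)^{2} = 11664$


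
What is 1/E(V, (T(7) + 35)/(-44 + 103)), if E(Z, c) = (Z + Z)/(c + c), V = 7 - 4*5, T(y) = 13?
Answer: -48/767 ≈ -0.062582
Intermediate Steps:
V = -13 (V = 7 - 20 = -13)
E(Z, c) = Z/c (E(Z, c) = (2*Z)/((2*c)) = (2*Z)*(1/(2*c)) = Z/c)
1/E(V, (T(7) + 35)/(-44 + 103)) = 1/(-13*(-44 + 103)/(13 + 35)) = 1/(-13/(48/59)) = 1/(-13/(48*(1/59))) = 1/(-13/48/59) = 1/(-13*59/48) = 1/(-767/48) = -48/767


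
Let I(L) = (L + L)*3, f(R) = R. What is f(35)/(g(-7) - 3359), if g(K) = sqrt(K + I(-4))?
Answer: -117565/11282912 - 35*I*sqrt(31)/11282912 ≈ -0.01042 - 1.7271e-5*I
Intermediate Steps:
I(L) = 6*L (I(L) = (2*L)*3 = 6*L)
g(K) = sqrt(-24 + K) (g(K) = sqrt(K + 6*(-4)) = sqrt(K - 24) = sqrt(-24 + K))
f(35)/(g(-7) - 3359) = 35/(sqrt(-24 - 7) - 3359) = 35/(sqrt(-31) - 3359) = 35/(I*sqrt(31) - 3359) = 35/(-3359 + I*sqrt(31))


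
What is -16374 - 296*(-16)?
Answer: -11638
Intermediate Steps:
-16374 - 296*(-16) = -16374 + 4736 = -11638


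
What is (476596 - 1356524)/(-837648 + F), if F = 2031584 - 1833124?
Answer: 219982/159797 ≈ 1.3766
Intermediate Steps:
F = 198460
(476596 - 1356524)/(-837648 + F) = (476596 - 1356524)/(-837648 + 198460) = -879928/(-639188) = -879928*(-1/639188) = 219982/159797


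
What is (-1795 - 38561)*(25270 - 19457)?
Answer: -234589428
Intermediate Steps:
(-1795 - 38561)*(25270 - 19457) = -40356*5813 = -234589428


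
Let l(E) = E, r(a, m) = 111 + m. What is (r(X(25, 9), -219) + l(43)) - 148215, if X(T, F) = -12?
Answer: -148280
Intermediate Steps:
(r(X(25, 9), -219) + l(43)) - 148215 = ((111 - 219) + 43) - 148215 = (-108 + 43) - 148215 = -65 - 148215 = -148280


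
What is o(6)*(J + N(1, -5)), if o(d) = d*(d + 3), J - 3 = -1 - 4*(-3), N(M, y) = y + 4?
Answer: 702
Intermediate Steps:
N(M, y) = 4 + y
J = 14 (J = 3 + (-1 - 4*(-3)) = 3 + (-1 - 1*(-12)) = 3 + (-1 + 12) = 3 + 11 = 14)
o(d) = d*(3 + d)
o(6)*(J + N(1, -5)) = (6*(3 + 6))*(14 + (4 - 5)) = (6*9)*(14 - 1) = 54*13 = 702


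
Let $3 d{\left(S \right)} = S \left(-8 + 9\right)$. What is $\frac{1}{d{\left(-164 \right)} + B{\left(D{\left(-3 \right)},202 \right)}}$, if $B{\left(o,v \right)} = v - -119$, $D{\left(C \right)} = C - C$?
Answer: $\frac{3}{799} \approx 0.0037547$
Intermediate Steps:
$D{\left(C \right)} = 0$
$d{\left(S \right)} = \frac{S}{3}$ ($d{\left(S \right)} = \frac{S \left(-8 + 9\right)}{3} = \frac{S 1}{3} = \frac{S}{3}$)
$B{\left(o,v \right)} = 119 + v$ ($B{\left(o,v \right)} = v + 119 = 119 + v$)
$\frac{1}{d{\left(-164 \right)} + B{\left(D{\left(-3 \right)},202 \right)}} = \frac{1}{\frac{1}{3} \left(-164\right) + \left(119 + 202\right)} = \frac{1}{- \frac{164}{3} + 321} = \frac{1}{\frac{799}{3}} = \frac{3}{799}$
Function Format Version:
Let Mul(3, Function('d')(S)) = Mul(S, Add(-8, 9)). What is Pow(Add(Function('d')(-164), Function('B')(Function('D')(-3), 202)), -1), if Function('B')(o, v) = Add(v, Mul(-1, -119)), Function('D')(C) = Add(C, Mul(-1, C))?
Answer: Rational(3, 799) ≈ 0.0037547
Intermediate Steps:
Function('D')(C) = 0
Function('d')(S) = Mul(Rational(1, 3), S) (Function('d')(S) = Mul(Rational(1, 3), Mul(S, Add(-8, 9))) = Mul(Rational(1, 3), Mul(S, 1)) = Mul(Rational(1, 3), S))
Function('B')(o, v) = Add(119, v) (Function('B')(o, v) = Add(v, 119) = Add(119, v))
Pow(Add(Function('d')(-164), Function('B')(Function('D')(-3), 202)), -1) = Pow(Add(Mul(Rational(1, 3), -164), Add(119, 202)), -1) = Pow(Add(Rational(-164, 3), 321), -1) = Pow(Rational(799, 3), -1) = Rational(3, 799)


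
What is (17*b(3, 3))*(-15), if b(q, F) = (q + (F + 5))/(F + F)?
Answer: -935/2 ≈ -467.50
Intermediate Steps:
b(q, F) = (5 + F + q)/(2*F) (b(q, F) = (q + (5 + F))/((2*F)) = (5 + F + q)*(1/(2*F)) = (5 + F + q)/(2*F))
(17*b(3, 3))*(-15) = (17*((½)*(5 + 3 + 3)/3))*(-15) = (17*((½)*(⅓)*11))*(-15) = (17*(11/6))*(-15) = (187/6)*(-15) = -935/2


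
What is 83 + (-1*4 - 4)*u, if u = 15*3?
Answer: -277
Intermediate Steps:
u = 45
83 + (-1*4 - 4)*u = 83 + (-1*4 - 4)*45 = 83 + (-4 - 4)*45 = 83 - 8*45 = 83 - 360 = -277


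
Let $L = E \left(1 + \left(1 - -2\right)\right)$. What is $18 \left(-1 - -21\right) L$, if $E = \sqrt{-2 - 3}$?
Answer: $1440 i \sqrt{5} \approx 3219.9 i$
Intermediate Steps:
$E = i \sqrt{5}$ ($E = \sqrt{-5} = i \sqrt{5} \approx 2.2361 i$)
$L = 4 i \sqrt{5}$ ($L = i \sqrt{5} \left(1 + \left(1 - -2\right)\right) = i \sqrt{5} \left(1 + \left(1 + 2\right)\right) = i \sqrt{5} \left(1 + 3\right) = i \sqrt{5} \cdot 4 = 4 i \sqrt{5} \approx 8.9443 i$)
$18 \left(-1 - -21\right) L = 18 \left(-1 - -21\right) 4 i \sqrt{5} = 18 \left(-1 + 21\right) 4 i \sqrt{5} = 18 \cdot 20 \cdot 4 i \sqrt{5} = 360 \cdot 4 i \sqrt{5} = 1440 i \sqrt{5}$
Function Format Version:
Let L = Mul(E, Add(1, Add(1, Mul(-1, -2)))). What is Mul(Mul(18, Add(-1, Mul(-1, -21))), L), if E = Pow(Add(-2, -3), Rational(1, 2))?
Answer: Mul(1440, I, Pow(5, Rational(1, 2))) ≈ Mul(3219.9, I)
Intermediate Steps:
E = Mul(I, Pow(5, Rational(1, 2))) (E = Pow(-5, Rational(1, 2)) = Mul(I, Pow(5, Rational(1, 2))) ≈ Mul(2.2361, I))
L = Mul(4, I, Pow(5, Rational(1, 2))) (L = Mul(Mul(I, Pow(5, Rational(1, 2))), Add(1, Add(1, Mul(-1, -2)))) = Mul(Mul(I, Pow(5, Rational(1, 2))), Add(1, Add(1, 2))) = Mul(Mul(I, Pow(5, Rational(1, 2))), Add(1, 3)) = Mul(Mul(I, Pow(5, Rational(1, 2))), 4) = Mul(4, I, Pow(5, Rational(1, 2))) ≈ Mul(8.9443, I))
Mul(Mul(18, Add(-1, Mul(-1, -21))), L) = Mul(Mul(18, Add(-1, Mul(-1, -21))), Mul(4, I, Pow(5, Rational(1, 2)))) = Mul(Mul(18, Add(-1, 21)), Mul(4, I, Pow(5, Rational(1, 2)))) = Mul(Mul(18, 20), Mul(4, I, Pow(5, Rational(1, 2)))) = Mul(360, Mul(4, I, Pow(5, Rational(1, 2)))) = Mul(1440, I, Pow(5, Rational(1, 2)))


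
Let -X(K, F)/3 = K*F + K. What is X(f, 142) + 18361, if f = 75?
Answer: -13814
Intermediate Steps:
X(K, F) = -3*K - 3*F*K (X(K, F) = -3*(K*F + K) = -3*(F*K + K) = -3*(K + F*K) = -3*K - 3*F*K)
X(f, 142) + 18361 = -3*75*(1 + 142) + 18361 = -3*75*143 + 18361 = -32175 + 18361 = -13814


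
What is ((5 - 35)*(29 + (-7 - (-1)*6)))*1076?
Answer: -903840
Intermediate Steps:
((5 - 35)*(29 + (-7 - (-1)*6)))*1076 = -30*(29 + (-7 - 1*(-6)))*1076 = -30*(29 + (-7 + 6))*1076 = -30*(29 - 1)*1076 = -30*28*1076 = -840*1076 = -903840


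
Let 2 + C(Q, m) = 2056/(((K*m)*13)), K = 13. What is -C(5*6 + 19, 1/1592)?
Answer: -3272814/169 ≈ -19366.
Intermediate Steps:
C(Q, m) = -2 + 2056/(169*m) (C(Q, m) = -2 + 2056/(((13*m)*13)) = -2 + 2056/((169*m)) = -2 + 2056*(1/(169*m)) = -2 + 2056/(169*m))
-C(5*6 + 19, 1/1592) = -(-2 + 2056/(169*(1/1592))) = -(-2 + (2056/169)*1592) = -(-2 + 3273152/169) = -1*3272814/169 = -3272814/169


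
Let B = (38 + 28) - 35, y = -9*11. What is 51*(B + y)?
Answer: -3468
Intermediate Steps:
y = -99
B = 31 (B = 66 - 35 = 31)
51*(B + y) = 51*(31 - 99) = 51*(-68) = -3468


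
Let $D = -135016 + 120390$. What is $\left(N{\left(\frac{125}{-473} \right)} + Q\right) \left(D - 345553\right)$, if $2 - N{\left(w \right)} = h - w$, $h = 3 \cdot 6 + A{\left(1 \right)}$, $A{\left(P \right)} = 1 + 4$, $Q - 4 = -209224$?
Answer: $\frac{35647318310122}{473} \approx 7.5364 \cdot 10^{10}$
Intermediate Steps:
$Q = -209220$ ($Q = 4 - 209224 = -209220$)
$A{\left(P \right)} = 5$
$D = -14626$
$h = 23$ ($h = 3 \cdot 6 + 5 = 18 + 5 = 23$)
$N{\left(w \right)} = -21 + w$ ($N{\left(w \right)} = 2 - \left(23 - w\right) = 2 + \left(-23 + w\right) = -21 + w$)
$\left(N{\left(\frac{125}{-473} \right)} + Q\right) \left(D - 345553\right) = \left(\left(-21 + \frac{125}{-473}\right) - 209220\right) \left(-14626 - 345553\right) = \left(\left(-21 + 125 \left(- \frac{1}{473}\right)\right) - 209220\right) \left(-360179\right) = \left(\left(-21 - \frac{125}{473}\right) - 209220\right) \left(-360179\right) = \left(- \frac{10058}{473} - 209220\right) \left(-360179\right) = \left(- \frac{98971118}{473}\right) \left(-360179\right) = \frac{35647318310122}{473}$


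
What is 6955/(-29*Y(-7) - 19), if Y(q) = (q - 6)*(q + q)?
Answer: -6955/5297 ≈ -1.3130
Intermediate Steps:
Y(q) = 2*q*(-6 + q) (Y(q) = (-6 + q)*(2*q) = 2*q*(-6 + q))
6955/(-29*Y(-7) - 19) = 6955/(-58*(-7)*(-6 - 7) - 19) = 6955/(-58*(-7)*(-13) - 19) = 6955/(-29*182 - 19) = 6955/(-5278 - 19) = 6955/(-5297) = 6955*(-1/5297) = -6955/5297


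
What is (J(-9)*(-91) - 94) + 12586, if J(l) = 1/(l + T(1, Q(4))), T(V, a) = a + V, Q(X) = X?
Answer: 50059/4 ≈ 12515.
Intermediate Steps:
T(V, a) = V + a
J(l) = 1/(5 + l) (J(l) = 1/(l + (1 + 4)) = 1/(l + 5) = 1/(5 + l))
(J(-9)*(-91) - 94) + 12586 = (-91/(5 - 9) - 94) + 12586 = (-91/(-4) - 94) + 12586 = (-1/4*(-91) - 94) + 12586 = (91/4 - 94) + 12586 = -285/4 + 12586 = 50059/4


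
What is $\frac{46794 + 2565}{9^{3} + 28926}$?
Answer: $\frac{16453}{9885} \approx 1.6644$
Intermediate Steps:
$\frac{46794 + 2565}{9^{3} + 28926} = \frac{49359}{729 + 28926} = \frac{49359}{29655} = 49359 \cdot \frac{1}{29655} = \frac{16453}{9885}$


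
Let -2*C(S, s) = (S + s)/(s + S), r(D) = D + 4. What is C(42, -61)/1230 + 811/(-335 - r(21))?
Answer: -33257/14760 ≈ -2.2532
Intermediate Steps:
r(D) = 4 + D
C(S, s) = -1/2 (C(S, s) = -(S + s)/(2*(s + S)) = -(S + s)/(2*(S + s)) = -1/2*1 = -1/2)
C(42, -61)/1230 + 811/(-335 - r(21)) = -1/2/1230 + 811/(-335 - (4 + 21)) = -1/2*1/1230 + 811/(-335 - 1*25) = -1/2460 + 811/(-335 - 25) = -1/2460 + 811/(-360) = -1/2460 + 811*(-1/360) = -1/2460 - 811/360 = -33257/14760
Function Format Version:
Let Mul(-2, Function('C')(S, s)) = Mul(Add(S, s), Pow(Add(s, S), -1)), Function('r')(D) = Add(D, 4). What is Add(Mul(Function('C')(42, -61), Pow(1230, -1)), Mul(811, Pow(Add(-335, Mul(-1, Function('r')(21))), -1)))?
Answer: Rational(-33257, 14760) ≈ -2.2532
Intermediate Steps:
Function('r')(D) = Add(4, D)
Function('C')(S, s) = Rational(-1, 2) (Function('C')(S, s) = Mul(Rational(-1, 2), Mul(Add(S, s), Pow(Add(s, S), -1))) = Mul(Rational(-1, 2), Mul(Add(S, s), Pow(Add(S, s), -1))) = Mul(Rational(-1, 2), 1) = Rational(-1, 2))
Add(Mul(Function('C')(42, -61), Pow(1230, -1)), Mul(811, Pow(Add(-335, Mul(-1, Function('r')(21))), -1))) = Add(Mul(Rational(-1, 2), Pow(1230, -1)), Mul(811, Pow(Add(-335, Mul(-1, Add(4, 21))), -1))) = Add(Mul(Rational(-1, 2), Rational(1, 1230)), Mul(811, Pow(Add(-335, Mul(-1, 25)), -1))) = Add(Rational(-1, 2460), Mul(811, Pow(Add(-335, -25), -1))) = Add(Rational(-1, 2460), Mul(811, Pow(-360, -1))) = Add(Rational(-1, 2460), Mul(811, Rational(-1, 360))) = Add(Rational(-1, 2460), Rational(-811, 360)) = Rational(-33257, 14760)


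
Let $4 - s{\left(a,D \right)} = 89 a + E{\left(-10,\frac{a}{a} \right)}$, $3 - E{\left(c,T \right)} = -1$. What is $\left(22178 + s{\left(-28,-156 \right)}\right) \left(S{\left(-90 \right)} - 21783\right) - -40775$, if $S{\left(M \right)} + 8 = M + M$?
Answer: $-541983795$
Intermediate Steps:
$S{\left(M \right)} = -8 + 2 M$ ($S{\left(M \right)} = -8 + \left(M + M\right) = -8 + 2 M$)
$E{\left(c,T \right)} = 4$ ($E{\left(c,T \right)} = 3 - -1 = 3 + 1 = 4$)
$s{\left(a,D \right)} = - 89 a$ ($s{\left(a,D \right)} = 4 - \left(89 a + 4\right) = 4 - \left(4 + 89 a\right) = - 89 a$)
$\left(22178 + s{\left(-28,-156 \right)}\right) \left(S{\left(-90 \right)} - 21783\right) - -40775 = \left(22178 - -2492\right) \left(\left(-8 + 2 \left(-90\right)\right) - 21783\right) - -40775 = \left(22178 + 2492\right) \left(\left(-8 - 180\right) - 21783\right) + 40775 = 24670 \left(-188 - 21783\right) + 40775 = 24670 \left(-21971\right) + 40775 = -542024570 + 40775 = -541983795$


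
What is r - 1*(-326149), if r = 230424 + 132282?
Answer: 688855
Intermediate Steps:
r = 362706
r - 1*(-326149) = 362706 - 1*(-326149) = 362706 + 326149 = 688855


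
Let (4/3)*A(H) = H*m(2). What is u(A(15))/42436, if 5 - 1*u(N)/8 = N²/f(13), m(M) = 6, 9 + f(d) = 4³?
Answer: -3425/233398 ≈ -0.014674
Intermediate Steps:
f(d) = 55 (f(d) = -9 + 4³ = -9 + 64 = 55)
A(H) = 9*H/2 (A(H) = 3*(H*6)/4 = 3*(6*H)/4 = 9*H/2)
u(N) = 40 - 8*N²/55
u(A(15))/42436 = (40 - 8*((9/2)*15)²/55)/42436 = (40 - 8*(135/2)²/55)*(1/42436) = (40 - 8/55*18225/4)*(1/42436) = (40 - 7290/11)*(1/42436) = -6850/11*1/42436 = -3425/233398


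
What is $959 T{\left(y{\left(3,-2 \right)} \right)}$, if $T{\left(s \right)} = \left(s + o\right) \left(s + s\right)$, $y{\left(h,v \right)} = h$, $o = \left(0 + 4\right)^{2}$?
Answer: $109326$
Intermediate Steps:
$o = 16$ ($o = 4^{2} = 16$)
$T{\left(s \right)} = 2 s \left(16 + s\right)$ ($T{\left(s \right)} = \left(s + 16\right) \left(s + s\right) = \left(16 + s\right) 2 s = 2 s \left(16 + s\right)$)
$959 T{\left(y{\left(3,-2 \right)} \right)} = 959 \cdot 2 \cdot 3 \left(16 + 3\right) = 959 \cdot 2 \cdot 3 \cdot 19 = 959 \cdot 114 = 109326$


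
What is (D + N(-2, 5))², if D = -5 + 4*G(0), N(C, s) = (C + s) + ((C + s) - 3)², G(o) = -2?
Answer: 100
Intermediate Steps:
N(C, s) = C + s + (-3 + C + s)² (N(C, s) = (C + s) + (-3 + C + s)² = C + s + (-3 + C + s)²)
D = -13 (D = -5 + 4*(-2) = -5 - 8 = -13)
(D + N(-2, 5))² = (-13 + (-2 + 5 + (-3 - 2 + 5)²))² = (-13 + (-2 + 5 + 0²))² = (-13 + (-2 + 5 + 0))² = (-13 + 3)² = (-10)² = 100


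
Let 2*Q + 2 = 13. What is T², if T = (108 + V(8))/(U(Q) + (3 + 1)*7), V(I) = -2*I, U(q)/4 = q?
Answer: 2116/625 ≈ 3.3856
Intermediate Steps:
Q = 11/2 (Q = -1 + (½)*13 = -1 + 13/2 = 11/2 ≈ 5.5000)
U(q) = 4*q
T = 46/25 (T = (108 - 2*8)/(4*(11/2) + (3 + 1)*7) = (108 - 16)/(22 + 4*7) = 92/(22 + 28) = 92/50 = 92*(1/50) = 46/25 ≈ 1.8400)
T² = (46/25)² = 2116/625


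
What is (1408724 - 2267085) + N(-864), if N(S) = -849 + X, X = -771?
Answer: -859981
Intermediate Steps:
N(S) = -1620 (N(S) = -849 - 771 = -1620)
(1408724 - 2267085) + N(-864) = (1408724 - 2267085) - 1620 = -858361 - 1620 = -859981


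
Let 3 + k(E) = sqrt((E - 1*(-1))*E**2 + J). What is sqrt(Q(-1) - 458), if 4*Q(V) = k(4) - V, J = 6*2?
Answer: sqrt(-1834 + 2*sqrt(23))/2 ≈ 21.357*I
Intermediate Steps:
J = 12
k(E) = -3 + sqrt(12 + E**2*(1 + E)) (k(E) = -3 + sqrt((E - 1*(-1))*E**2 + 12) = -3 + sqrt((E + 1)*E**2 + 12) = -3 + sqrt((1 + E)*E**2 + 12) = -3 + sqrt(E**2*(1 + E) + 12) = -3 + sqrt(12 + E**2*(1 + E)))
Q(V) = -3/4 + sqrt(23)/2 - V/4 (Q(V) = ((-3 + sqrt(12 + 4**2 + 4**3)) - V)/4 = ((-3 + sqrt(12 + 16 + 64)) - V)/4 = ((-3 + sqrt(92)) - V)/4 = ((-3 + 2*sqrt(23)) - V)/4 = (-3 - V + 2*sqrt(23))/4 = -3/4 + sqrt(23)/2 - V/4)
sqrt(Q(-1) - 458) = sqrt((-3/4 + sqrt(23)/2 - 1/4*(-1)) - 458) = sqrt((-3/4 + sqrt(23)/2 + 1/4) - 458) = sqrt((-1/2 + sqrt(23)/2) - 458) = sqrt(-917/2 + sqrt(23)/2)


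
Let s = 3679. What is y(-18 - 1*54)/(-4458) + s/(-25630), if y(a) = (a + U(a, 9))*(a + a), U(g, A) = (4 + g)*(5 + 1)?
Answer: -297991097/19043090 ≈ -15.648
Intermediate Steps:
U(g, A) = 24 + 6*g (U(g, A) = (4 + g)*6 = 24 + 6*g)
y(a) = 2*a*(24 + 7*a) (y(a) = (a + (24 + 6*a))*(a + a) = (24 + 7*a)*(2*a) = 2*a*(24 + 7*a))
y(-18 - 1*54)/(-4458) + s/(-25630) = (2*(-18 - 1*54)*(24 + 7*(-18 - 1*54)))/(-4458) + 3679/(-25630) = (2*(-18 - 54)*(24 + 7*(-18 - 54)))*(-1/4458) + 3679*(-1/25630) = (2*(-72)*(24 + 7*(-72)))*(-1/4458) - 3679/25630 = (2*(-72)*(24 - 504))*(-1/4458) - 3679/25630 = (2*(-72)*(-480))*(-1/4458) - 3679/25630 = 69120*(-1/4458) - 3679/25630 = -11520/743 - 3679/25630 = -297991097/19043090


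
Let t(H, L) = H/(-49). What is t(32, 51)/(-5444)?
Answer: 8/66689 ≈ 0.00011996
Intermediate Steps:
t(H, L) = -H/49 (t(H, L) = H*(-1/49) = -H/49)
t(32, 51)/(-5444) = -1/49*32/(-5444) = -32/49*(-1/5444) = 8/66689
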